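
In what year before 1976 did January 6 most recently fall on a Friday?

From one year to the next, a fixed date's weekday advances by 1, or by 2 when a Feb 29 lies between the two dates.
1976: January 6 is Tuesday.
1975: Monday (−1)
1974: Sunday (−1)
1973: Saturday (−1)
1972: Thursday (−2)
1971: Wednesday (−1)
1970: Tuesday (−1)
1969: Monday (−1)
1968: Saturday (−2)
1967: Friday (−1)
January 6 falls on a Friday in 1967.

1967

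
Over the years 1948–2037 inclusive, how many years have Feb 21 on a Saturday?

14

Track Feb 21's weekday year by year (advancing +1, or +2 across a Feb 29):
  1948: Sat ✓  1949: Mon (+2)  1950: Tue (+1)  1951: Wed (+1)  1952: Thu (+1)
  1953: Sat (+2) ✓  1954: Sun (+1)  1955: Mon (+1)  1956: Tue (+1)  1957: Thu (+2)
  1958: Fri (+1)  1959: Sat (+1) ✓  1960: Sun (+1)  1961: Tue (+2)  … (62 more years) …
  2024: Wed (+1)  2025: Fri (+2)  2026: Sat (+1) ✓  2027: Sun (+1)  2028: Mon (+1)
  2029: Wed (+2)  2030: Thu (+1)  2031: Fri (+1)  2032: Sat (+1) ✓  2033: Mon (+2)
  2034: Tue (+1)  2035: Wed (+1)  2036: Thu (+1)  2037: Sat (+2) ✓
Saturday years: 1948, 1953, 1959, 1970, 1976, 1981, 1987, 1998, 2004, 2009, 2015, 2026, 2032, 2037 — 14 in total.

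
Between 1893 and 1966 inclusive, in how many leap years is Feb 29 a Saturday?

4

Leap years in 1893–1966: 17 of them.
Feb 29 weekday advances by 5 (mod 7) from one leap year to the next four years later (or differs when a century non-leap intervenes).
Leap-day weekdays: 1896:Sat✓ 1904:Mon 1908:Sat✓ 1912:Thu 1916:Tue 1920:Sun 1924:Fri 1928:Wed 1932:Mon 1936:Sat✓ 1940:Thu 1944:Tue 1948:Sun 1952:Fri 1956:Wed 1960:Mon 1964:Sat✓
Saturday: 1896, 1908, 1936, 1964 → 4.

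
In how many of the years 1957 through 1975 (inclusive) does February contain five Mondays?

February has 28 days (29 in leap years); it has five Mondays when Monday falls among the first (month-length − 28) days — i.e. when February 1 is Monday in a leap year (never in a common year).
February 1 by year: 1957:Fri 1958:Sat 1959:Sun 1960:Mon✓ 1961:Wed 1962:Thu 1963:Fri 1964:Sat 1965:Mon 1966:Tue 1967:Wed 1968:Thu 1969:Sat 1970:Sun 1971:Mon 1972:Tue 1973:Thu 1974:Fri 1975:Sat
Years with five Mondays: 1960 → 1.

1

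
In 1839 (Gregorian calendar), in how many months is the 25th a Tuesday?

Check the 25th of each month of 1839: Jan 25: Fri, Feb 25: Mon, Mar 25: Mon, Apr 25: Thu, May 25: Sat, Jun 25: Tue, Jul 25: Thu, Aug 25: Sun, Sep 25: Wed, Oct 25: Fri, Nov 25: Mon, Dec 25: Wed.
Tuesday occurs in June — 1 month.

1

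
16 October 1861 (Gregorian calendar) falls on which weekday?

January 1, 1861 is a Tuesday.
October 16 is day 289 of the year, i.e. 288 days after Jan 1.
288 mod 7 = 1, so advance 1 weekday from Tuesday: Wednesday.

Wednesday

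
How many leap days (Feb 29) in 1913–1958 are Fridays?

Leap years in 1913–1958: 11 of them.
Feb 29 weekday advances by 5 (mod 7) from one leap year to the next four years later (or differs when a century non-leap intervenes).
Leap-day weekdays: 1916:Tue 1920:Sun 1924:Fri✓ 1928:Wed 1932:Mon 1936:Sat 1940:Thu 1944:Tue 1948:Sun 1952:Fri✓ 1956:Wed
Friday: 1924, 1952 → 2.

2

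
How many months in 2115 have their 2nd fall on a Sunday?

Check the 2nd of each month of 2115: Jan 2: Wed, Feb 2: Sat, Mar 2: Sat, Apr 2: Tue, May 2: Thu, Jun 2: Sun, Jul 2: Tue, Aug 2: Fri, Sep 2: Mon, Oct 2: Wed, Nov 2: Sat, Dec 2: Mon.
Sunday occurs in June — 1 month.

1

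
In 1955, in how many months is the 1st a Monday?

1

Check the 1st of each month of 1955: Jan 1: Sat, Feb 1: Tue, Mar 1: Tue, Apr 1: Fri, May 1: Sun, Jun 1: Wed, Jul 1: Fri, Aug 1: Mon, Sep 1: Thu, Oct 1: Sat, Nov 1: Tue, Dec 1: Thu.
Monday occurs in August — 1 month.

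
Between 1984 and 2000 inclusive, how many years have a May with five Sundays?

May has 31 days; it has five Sundays when Sunday falls among the first (month-length − 28) days — i.e. when May 1 is one of Sunday/Saturday/Friday.
May 1 by year: 1984:Tue 1985:Wed 1986:Thu 1987:Fri✓ 1988:Sun✓ 1989:Mon 1990:Tue 1991:Wed 1992:Fri✓ 1993:Sat✓ 1994:Sun✓ 1995:Mon 1996:Wed 1997:Thu 1998:Fri✓ 1999:Sat✓ 2000:Mon
Years with five Sundays: 1987, 1988, 1992, 1993, 1994, 1998, 1999 → 7.

7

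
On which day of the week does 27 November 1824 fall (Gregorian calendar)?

January 1, 1824 is a Thursday.
November 27 is day 332 of the year, i.e. 331 days after Jan 1.
331 mod 7 = 2, so advance 2 weekdays from Thursday: Saturday.

Saturday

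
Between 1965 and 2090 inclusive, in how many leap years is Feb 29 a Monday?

4

Leap years in 1965–2090: 31 of them.
Feb 29 weekday advances by 5 (mod 7) from one leap year to the next four years later (or differs when a century non-leap intervenes).
Leap-day weekdays: 1968:Thu 1972:Tue 1976:Sun 1980:Fri 1984:Wed 1988:Mon✓ 1992:Sat 1996:Thu 2000:Tue 2004:Sun 2008:Fri 2012:Wed 2016:Mon✓ …(5 more)… 2040:Wed 2044:Mon✓ 2048:Sat 2052:Thu 2056:Tue 2060:Sun 2064:Fri 2068:Wed 2072:Mon✓ 2076:Sat 2080:Thu 2084:Tue 2088:Sun
Monday: 1988, 2016, 2044, 2072 → 4.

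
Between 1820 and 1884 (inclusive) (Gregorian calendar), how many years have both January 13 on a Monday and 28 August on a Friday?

2

Check each year's weekday for January 13 and 28 August:
  1820: Thu/Mon  1821: Sat/Tue  1822: Sun/Wed  1823: Mon/Thu  1824: Tue/Sat  1825: Thu/Sun  1826: Fri/Mon  1827: Sat/Tue  1828: Sun/Thu  1829: Tue/Fri  1830: Wed/Sat  1831: Thu/Sun  1832: Fri/Tue  1833: Sun/Wed  …(37 more)…  1871: Fri/Mon  1872: Sat/Wed  1873: Mon/Thu  1874: Tue/Fri  1875: Wed/Sat  1876: Thu/Mon  1877: Sat/Tue  1878: Sun/Wed  1879: Mon/Thu  1880: Tue/Sat  1881: Thu/Sun  1882: Fri/Mon  1883: Sat/Tue  1884: Sun/Thu
Both conditions hold in: 1840, 1868 — 2.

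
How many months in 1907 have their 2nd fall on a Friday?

1

Check the 2nd of each month of 1907: Jan 2: Wed, Feb 2: Sat, Mar 2: Sat, Apr 2: Tue, May 2: Thu, Jun 2: Sun, Jul 2: Tue, Aug 2: Fri, Sep 2: Mon, Oct 2: Wed, Nov 2: Sat, Dec 2: Mon.
Friday occurs in August — 1 month.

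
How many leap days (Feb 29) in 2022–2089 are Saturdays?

Leap years in 2022–2089: 17 of them.
Feb 29 weekday advances by 5 (mod 7) from one leap year to the next four years later (or differs when a century non-leap intervenes).
Leap-day weekdays: 2024:Thu 2028:Tue 2032:Sun 2036:Fri 2040:Wed 2044:Mon 2048:Sat✓ 2052:Thu 2056:Tue 2060:Sun 2064:Fri 2068:Wed 2072:Mon 2076:Sat✓ 2080:Thu 2084:Tue 2088:Sun
Saturday: 2048, 2076 → 2.

2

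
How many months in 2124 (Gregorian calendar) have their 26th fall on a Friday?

Check the 26th of each month of 2124: Jan 26: Wed, Feb 26: Sat, Mar 26: Sun, Apr 26: Wed, May 26: Fri, Jun 26: Mon, Jul 26: Wed, Aug 26: Sat, Sep 26: Tue, Oct 26: Thu, Nov 26: Sun, Dec 26: Tue.
Friday occurs in May — 1 month.

1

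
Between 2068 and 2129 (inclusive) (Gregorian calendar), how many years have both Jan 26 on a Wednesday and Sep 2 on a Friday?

Check each year's weekday for Jan 26 and Sep 2:
  2068: Thu/Sun  2069: Sat/Mon  2070: Sun/Tue  2071: Mon/Wed  2072: Tue/Fri  2073: Thu/Sat  2074: Fri/Sun  2075: Sat/Mon  2076: Sun/Wed  2077: Tue/Thu  2078: Wed/Fri ✓  2079: Thu/Sat  2080: Fri/Mon  2081: Sun/Tue  …(34 more)…  2116: Sun/Wed  2117: Tue/Thu  2118: Wed/Fri ✓  2119: Thu/Sat  2120: Fri/Mon  2121: Sun/Tue  2122: Mon/Wed  2123: Tue/Thu  2124: Wed/Sat  2125: Fri/Sun  2126: Sat/Mon  2127: Sun/Tue  2128: Mon/Thu  2129: Wed/Fri ✓
Both conditions hold in: 2078, 2089, 2095, 2101, 2107, 2118, 2129 — 7.

7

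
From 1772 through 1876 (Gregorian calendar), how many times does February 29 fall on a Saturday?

4

Leap years in 1772–1876: 26 of them.
Feb 29 weekday advances by 5 (mod 7) from one leap year to the next four years later (or differs when a century non-leap intervenes).
Leap-day weekdays: 1772:Sat✓ 1776:Thu 1780:Tue 1784:Sun 1788:Fri 1792:Wed 1796:Mon 1804:Wed 1808:Mon 1812:Sat✓ 1816:Thu 1820:Tue 1824:Sun 1828:Fri 1832:Wed 1836:Mon 1840:Sat✓ 1844:Thu 1848:Tue 1852:Sun 1856:Fri 1860:Wed 1864:Mon 1868:Sat✓ 1872:Thu 1876:Tue
Saturday: 1772, 1812, 1840, 1868 → 4.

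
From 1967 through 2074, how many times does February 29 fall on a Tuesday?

4

Leap years in 1967–2074: 27 of them.
Feb 29 weekday advances by 5 (mod 7) from one leap year to the next four years later (or differs when a century non-leap intervenes).
Leap-day weekdays: 1968:Thu 1972:Tue✓ 1976:Sun 1980:Fri 1984:Wed 1988:Mon 1992:Sat 1996:Thu 2000:Tue✓ 2004:Sun 2008:Fri 2012:Wed 2016:Mon 2020:Sat 2024:Thu 2028:Tue✓ 2032:Sun 2036:Fri 2040:Wed 2044:Mon 2048:Sat 2052:Thu 2056:Tue✓ 2060:Sun 2064:Fri 2068:Wed 2072:Mon
Tuesday: 1972, 2000, 2028, 2056 → 4.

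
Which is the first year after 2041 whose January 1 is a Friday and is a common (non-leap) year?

2049

Jan 1 advances by 2 weekdays after a leap year and by 1 after a common year.
2041: Jan 1 is Tuesday.
2042: Wednesday
2043: Thursday
2044: Friday (leap)
2045: Sunday
2046: Monday
2047: Tuesday
2048: Wednesday (leap)
2049: Friday
2049 begins on a Friday and is a common year.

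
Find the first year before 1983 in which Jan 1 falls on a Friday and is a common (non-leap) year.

Jan 1 advances by 2 weekdays after a leap year and by 1 after a common year.
1983: Jan 1 is Saturday.
1982: Friday
1982 begins on a Friday and is a common year.

1982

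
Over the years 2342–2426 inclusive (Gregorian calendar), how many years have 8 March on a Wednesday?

Track 8 March's weekday year by year (advancing +1, or +2 across a Feb 29):
  2342: Sun  2343: Mon (+1)  2344: Wed (+2) ✓  2345: Thu (+1)  2346: Fri (+1)
  2347: Sat (+1)  2348: Mon (+2)  2349: Tue (+1)  2350: Wed (+1) ✓  2351: Thu (+1)
  2352: Sat (+2)  2353: Sun (+1)  2354: Mon (+1)  2355: Tue (+1)  … (57 more years) …
  2413: Fri (+1)  2414: Sat (+1)  2415: Sun (+1)  2416: Tue (+2)  2417: Wed (+1) ✓
  2418: Thu (+1)  2419: Fri (+1)  2420: Sun (+2)  2421: Mon (+1)  2422: Tue (+1)
  2423: Wed (+1) ✓  2424: Fri (+2)  2425: Sat (+1)  2426: Sun (+1)
Wednesday years: 2344, 2350, 2361, 2367, 2372, 2378, 2389, 2395, 2400, 2406, 2417, 2423 — 12 in total.

12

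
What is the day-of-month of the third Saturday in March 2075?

March 1, 2075 is a Friday, so the first Saturday is the 2nd.
The third Saturday is 2 + 14 = 16.

16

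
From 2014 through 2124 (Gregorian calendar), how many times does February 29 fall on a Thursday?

Leap years in 2014–2124: 27 of them.
Feb 29 weekday advances by 5 (mod 7) from one leap year to the next four years later (or differs when a century non-leap intervenes).
Leap-day weekdays: 2016:Mon 2020:Sat 2024:Thu✓ 2028:Tue 2032:Sun 2036:Fri 2040:Wed 2044:Mon 2048:Sat 2052:Thu✓ 2056:Tue 2060:Sun 2064:Fri 2068:Wed 2072:Mon 2076:Sat 2080:Thu✓ 2084:Tue 2088:Sun 2092:Fri 2096:Wed 2104:Fri 2108:Wed 2112:Mon 2116:Sat 2120:Thu✓ 2124:Tue
Thursday: 2024, 2052, 2080, 2120 → 4.

4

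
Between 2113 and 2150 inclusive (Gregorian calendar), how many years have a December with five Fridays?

December has 31 days; it has five Fridays when Friday falls among the first (month-length − 28) days — i.e. when December 1 is one of Friday/Thursday/Wednesday.
December 1 by year: 2113:Fri✓ 2114:Sat 2115:Sun 2116:Tue 2117:Wed✓ 2118:Thu✓ 2119:Fri✓ 2120:Sun 2121:Mon 2122:Tue 2123:Wed✓ 2124:Fri✓ 2125:Sat 2126:Sun 2127:Mon …(8 more)… 2136:Sat 2137:Sun 2138:Mon 2139:Tue 2140:Thu✓ 2141:Fri✓ 2142:Sat 2143:Sun 2144:Tue 2145:Wed✓ 2146:Thu✓ 2147:Fri✓ 2148:Sun 2149:Mon 2150:Tue
Years with five Fridays: 2113, 2117, 2118, 2119, 2123, 2124, 2128, 2129, 2130, 2134, 2135, 2140, 2141, 2145, 2146, 2147 → 16.

16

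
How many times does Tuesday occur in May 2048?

May 2048 has 31 days and begins on Friday.
The first Tuesday is May 5.
Tuesdays fall on 5, 12, 19, 26 — that's 4.

4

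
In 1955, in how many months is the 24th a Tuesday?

1

Check the 24th of each month of 1955: Jan 24: Mon, Feb 24: Thu, Mar 24: Thu, Apr 24: Sun, May 24: Tue, Jun 24: Fri, Jul 24: Sun, Aug 24: Wed, Sep 24: Sat, Oct 24: Mon, Nov 24: Thu, Dec 24: Sat.
Tuesday occurs in May — 1 month.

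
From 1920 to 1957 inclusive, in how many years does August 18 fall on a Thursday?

Track August 18's weekday year by year (advancing +1, or +2 across a Feb 29):
  1920: Wed  1921: Thu (+1) ✓  1922: Fri (+1)  1923: Sat (+1)  1924: Mon (+2)
  1925: Tue (+1)  1926: Wed (+1)  1927: Thu (+1) ✓  1928: Sat (+2)  1929: Sun (+1)
  1930: Mon (+1)  1931: Tue (+1)  1932: Thu (+2) ✓  1933: Fri (+1)  … (10 more years) …
  1944: Fri (+2)  1945: Sat (+1)  1946: Sun (+1)  1947: Mon (+1)  1948: Wed (+2)
  1949: Thu (+1) ✓  1950: Fri (+1)  1951: Sat (+1)  1952: Mon (+2)  1953: Tue (+1)
  1954: Wed (+1)  1955: Thu (+1) ✓  1956: Sat (+2)  1957: Sun (+1)
Thursday years: 1921, 1927, 1932, 1938, 1949, 1955 — 6 in total.

6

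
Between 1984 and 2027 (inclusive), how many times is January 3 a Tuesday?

7

Track January 3's weekday year by year (advancing +1, or +2 across a Feb 29):
  1984: Tue ✓  1985: Thu (+2)  1986: Fri (+1)  1987: Sat (+1)  1988: Sun (+1)
  1989: Tue (+2) ✓  1990: Wed (+1)  1991: Thu (+1)  1992: Fri (+1)  1993: Sun (+2)
  1994: Mon (+1)  1995: Tue (+1) ✓  1996: Wed (+1)  1997: Fri (+2)  … (16 more years) …
  2014: Fri (+1)  2015: Sat (+1)  2016: Sun (+1)  2017: Tue (+2) ✓  2018: Wed (+1)
  2019: Thu (+1)  2020: Fri (+1)  2021: Sun (+2)  2022: Mon (+1)  2023: Tue (+1) ✓
  2024: Wed (+1)  2025: Fri (+2)  2026: Sat (+1)  2027: Sun (+1)
Tuesday years: 1984, 1989, 1995, 2006, 2012, 2017, 2023 — 7 in total.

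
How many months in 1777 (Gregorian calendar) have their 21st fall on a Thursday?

Check the 21st of each month of 1777: Jan 21: Tue, Feb 21: Fri, Mar 21: Fri, Apr 21: Mon, May 21: Wed, Jun 21: Sat, Jul 21: Mon, Aug 21: Thu, Sep 21: Sun, Oct 21: Tue, Nov 21: Fri, Dec 21: Sun.
Thursday occurs in August — 1 month.

1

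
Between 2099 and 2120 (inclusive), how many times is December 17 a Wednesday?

Track December 17's weekday year by year (advancing +1, or +2 across a Feb 29):
  2099: Thu  2100: Fri (+1)  2101: Sat (+1)  2102: Sun (+1)  2103: Mon (+1)
  2104: Wed (+2) ✓  2105: Thu (+1)  2106: Fri (+1)  2107: Sat (+1)  2108: Mon (+2)
  2109: Tue (+1)  2110: Wed (+1) ✓  2111: Thu (+1)  2112: Sat (+2)  2113: Sun (+1)
  2114: Mon (+1)  2115: Tue (+1)  2116: Thu (+2)  2117: Fri (+1)  2118: Sat (+1)
  2119: Sun (+1)  2120: Tue (+2)
Wednesday years: 2104, 2110 — 2 in total.

2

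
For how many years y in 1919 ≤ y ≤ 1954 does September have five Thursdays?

11

September has 30 days; it has five Thursdays when Thursday falls among the first (month-length − 28) days — i.e. when September 1 is one of Thursday/Wednesday.
September 1 by year: 1919:Mon 1920:Wed✓ 1921:Thu✓ 1922:Fri 1923:Sat 1924:Mon 1925:Tue 1926:Wed✓ 1927:Thu✓ 1928:Sat 1929:Sun 1930:Mon 1931:Tue 1932:Thu✓ 1933:Fri …(6 more)… 1940:Sun 1941:Mon 1942:Tue 1943:Wed✓ 1944:Fri 1945:Sat 1946:Sun 1947:Mon 1948:Wed✓ 1949:Thu✓ 1950:Fri 1951:Sat 1952:Mon 1953:Tue 1954:Wed✓
Years with five Thursdays: 1920, 1921, 1926, 1927, 1932, 1937, 1938, 1943, 1948, 1949, 1954 → 11.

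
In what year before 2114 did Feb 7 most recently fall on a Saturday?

2111

From one year to the next, a fixed date's weekday advances by 1, or by 2 when a Feb 29 lies between the two dates.
2114: February 7 is Wednesday.
2113: Tuesday (−1)
2112: Sunday (−2)
2111: Saturday (−1)
Feb 7 falls on a Saturday in 2111.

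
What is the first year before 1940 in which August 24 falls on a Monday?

1936

From one year to the next, a fixed date's weekday advances by 1, or by 2 when a Feb 29 lies between the two dates.
1940: August 24 is Saturday.
1939: Thursday (−2)
1938: Wednesday (−1)
1937: Tuesday (−1)
1936: Monday (−1)
August 24 falls on a Monday in 1936.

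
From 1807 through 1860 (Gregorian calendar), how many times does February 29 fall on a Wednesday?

2

Leap years in 1807–1860: 14 of them.
Feb 29 weekday advances by 5 (mod 7) from one leap year to the next four years later (or differs when a century non-leap intervenes).
Leap-day weekdays: 1808:Mon 1812:Sat 1816:Thu 1820:Tue 1824:Sun 1828:Fri 1832:Wed✓ 1836:Mon 1840:Sat 1844:Thu 1848:Tue 1852:Sun 1856:Fri 1860:Wed✓
Wednesday: 1832, 1860 → 2.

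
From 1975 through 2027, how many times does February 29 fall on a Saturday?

2

Leap years in 1975–2027: 13 of them.
Feb 29 weekday advances by 5 (mod 7) from one leap year to the next four years later (or differs when a century non-leap intervenes).
Leap-day weekdays: 1976:Sun 1980:Fri 1984:Wed 1988:Mon 1992:Sat✓ 1996:Thu 2000:Tue 2004:Sun 2008:Fri 2012:Wed 2016:Mon 2020:Sat✓ 2024:Thu
Saturday: 1992, 2020 → 2.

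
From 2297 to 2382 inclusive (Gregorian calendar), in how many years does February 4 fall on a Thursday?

13

Track February 4's weekday year by year (advancing +1, or +2 across a Feb 29):
  2297: Thu ✓  2298: Fri (+1)  2299: Sat (+1)  2300: Sun (+1)  2301: Mon (+1)
  2302: Tue (+1)  2303: Wed (+1)  2304: Thu (+1) ✓  2305: Sat (+2)  2306: Sun (+1)
  2307: Mon (+1)  2308: Tue (+1)  2309: Thu (+2) ✓  2310: Fri (+1)  … (58 more years) …
  2369: Tue (+2)  2370: Wed (+1)  2371: Thu (+1) ✓  2372: Fri (+1)  2373: Sun (+2)
  2374: Mon (+1)  2375: Tue (+1)  2376: Wed (+1)  2377: Fri (+2)  2378: Sat (+1)
  2379: Sun (+1)  2380: Mon (+1)  2381: Wed (+2)  2382: Thu (+1) ✓
Thursday years: 2297, 2304, 2309, 2315, 2326, 2332, 2337, 2343, 2354, 2360, 2365, 2371, 2382 — 13 in total.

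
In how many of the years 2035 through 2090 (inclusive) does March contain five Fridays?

March has 31 days; it has five Fridays when Friday falls among the first (month-length − 28) days — i.e. when March 1 is one of Friday/Thursday/Wednesday.
March 1 by year: 2035:Thu✓ 2036:Sat 2037:Sun 2038:Mon 2039:Tue 2040:Thu✓ 2041:Fri✓ 2042:Sat 2043:Sun 2044:Tue 2045:Wed✓ 2046:Thu✓ 2047:Fri✓ 2048:Sun 2049:Mon …(26 more)… 2076:Sun 2077:Mon 2078:Tue 2079:Wed✓ 2080:Fri✓ 2081:Sat 2082:Sun 2083:Mon 2084:Wed✓ 2085:Thu✓ 2086:Fri✓ 2087:Sat 2088:Mon 2089:Tue 2090:Wed✓
Years with five Fridays: 2035, 2040, 2041, 2045, 2046, 2047, 2051, 2052, 2056, 2057, 2058, 2062, 2063, 2068, 2069, 2073, 2074, 2075, 2079, 2080, 2084, 2085, 2086, 2090 → 24.

24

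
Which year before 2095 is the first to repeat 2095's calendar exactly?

2089

Two years share a calendar iff Jan 1 falls on the same weekday and both are leap or both are common. 2095: Jan 1 is Saturday, common year.
2094: Jan 1 Friday, common
2093: Jan 1 Thursday, common
2092: Jan 1 Tuesday, leap
2091: Jan 1 Monday, common
2090: Jan 1 Sunday, common
2089: Jan 1 Saturday, common
2089 matches on both conditions.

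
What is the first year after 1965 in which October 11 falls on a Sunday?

From one year to the next, a fixed date's weekday advances by 1, or by 2 when a Feb 29 lies between the two dates.
1965: October 11 is Monday.
1966: Tuesday (+1)
1967: Wednesday (+1)
1968: Friday (+2)
1969: Saturday (+1)
1970: Sunday (+1)
October 11 falls on a Sunday in 1970.

1970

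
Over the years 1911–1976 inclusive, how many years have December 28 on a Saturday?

Track December 28's weekday year by year (advancing +1, or +2 across a Feb 29):
  1911: Thu  1912: Sat (+2) ✓  1913: Sun (+1)  1914: Mon (+1)  1915: Tue (+1)
  1916: Thu (+2)  1917: Fri (+1)  1918: Sat (+1) ✓  1919: Sun (+1)  1920: Tue (+2)
  1921: Wed (+1)  1922: Thu (+1)  1923: Fri (+1)  1924: Sun (+2)  … (38 more years) …
  1963: Sat (+1) ✓  1964: Mon (+2)  1965: Tue (+1)  1966: Wed (+1)  1967: Thu (+1)
  1968: Sat (+2) ✓  1969: Sun (+1)  1970: Mon (+1)  1971: Tue (+1)  1972: Thu (+2)
  1973: Fri (+1)  1974: Sat (+1) ✓  1975: Sun (+1)  1976: Tue (+2)
Saturday years: 1912, 1918, 1929, 1935, 1940, 1946, 1957, 1963, 1968, 1974 — 10 in total.

10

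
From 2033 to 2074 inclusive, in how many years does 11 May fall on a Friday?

7

Track 11 May's weekday year by year (advancing +1, or +2 across a Feb 29):
  2033: Wed  2034: Thu (+1)  2035: Fri (+1) ✓  2036: Sun (+2)  2037: Mon (+1)
  2038: Tue (+1)  2039: Wed (+1)  2040: Fri (+2) ✓  2041: Sat (+1)  2042: Sun (+1)
  2043: Mon (+1)  2044: Wed (+2)  2045: Thu (+1)  2046: Fri (+1) ✓  … (14 more years) …
  2061: Wed (+1)  2062: Thu (+1)  2063: Fri (+1) ✓  2064: Sun (+2)  2065: Mon (+1)
  2066: Tue (+1)  2067: Wed (+1)  2068: Fri (+2) ✓  2069: Sat (+1)  2070: Sun (+1)
  2071: Mon (+1)  2072: Wed (+2)  2073: Thu (+1)  2074: Fri (+1) ✓
Friday years: 2035, 2040, 2046, 2057, 2063, 2068, 2074 — 7 in total.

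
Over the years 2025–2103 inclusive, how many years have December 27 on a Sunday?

Track December 27's weekday year by year (advancing +1, or +2 across a Feb 29):
  2025: Sat  2026: Sun (+1) ✓  2027: Mon (+1)  2028: Wed (+2)  2029: Thu (+1)
  2030: Fri (+1)  2031: Sat (+1)  2032: Mon (+2)  2033: Tue (+1)  2034: Wed (+1)
  2035: Thu (+1)  2036: Sat (+2)  2037: Sun (+1) ✓  2038: Mon (+1)  … (51 more years) …
  2090: Wed (+1)  2091: Thu (+1)  2092: Sat (+2)  2093: Sun (+1) ✓  2094: Mon (+1)
  2095: Tue (+1)  2096: Thu (+2)  2097: Fri (+1)  2098: Sat (+1)  2099: Sun (+1) ✓
  2100: Mon (+1)  2101: Tue (+1)  2102: Wed (+1)  2103: Thu (+1)
Sunday years: 2026, 2037, 2043, 2048, 2054, 2065, 2071, 2076, 2082, 2093, 2099 — 11 in total.

11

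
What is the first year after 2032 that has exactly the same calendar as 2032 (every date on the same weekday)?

Two years share a calendar iff Jan 1 falls on the same weekday and both are leap or both are common. 2032: Jan 1 is Thursday, leap year.
2033: Jan 1 Saturday, common
2034: Jan 1 Sunday, common
2035: Jan 1 Monday, common
2036: Jan 1 Tuesday, leap
2037: Jan 1 Thursday, common
2038: Jan 1 Friday, common
2039: Jan 1 Saturday, common
2040: Jan 1 Sunday, leap
2041: Jan 1 Tuesday, common
2042: Jan 1 Wednesday, common
2043: Jan 1 Thursday, common
2044: Jan 1 Friday, leap
2045: Jan 1 Sunday, common
2046: Jan 1 Monday, common
2047: Jan 1 Tuesday, common
2048: Jan 1 Wednesday, leap
2049: Jan 1 Friday, common
2050: Jan 1 Saturday, common
2051: Jan 1 Sunday, common
2052: Jan 1 Monday, leap
2053: Jan 1 Wednesday, common
2054: Jan 1 Thursday, common
2055: Jan 1 Friday, common
2056: Jan 1 Saturday, leap
2057: Jan 1 Monday, common
2058: Jan 1 Tuesday, common
2059: Jan 1 Wednesday, common
2060: Jan 1 Thursday, leap
2060 matches on both conditions.

2060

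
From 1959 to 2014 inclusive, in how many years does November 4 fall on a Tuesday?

8

Track November 4's weekday year by year (advancing +1, or +2 across a Feb 29):
  1959: Wed  1960: Fri (+2)  1961: Sat (+1)  1962: Sun (+1)  1963: Mon (+1)
  1964: Wed (+2)  1965: Thu (+1)  1966: Fri (+1)  1967: Sat (+1)  1968: Mon (+2)
  1969: Tue (+1) ✓  1970: Wed (+1)  1971: Thu (+1)  1972: Sat (+2)  … (28 more years) …
  2001: Sun (+1)  2002: Mon (+1)  2003: Tue (+1) ✓  2004: Thu (+2)  2005: Fri (+1)
  2006: Sat (+1)  2007: Sun (+1)  2008: Tue (+2) ✓  2009: Wed (+1)  2010: Thu (+1)
  2011: Fri (+1)  2012: Sun (+2)  2013: Mon (+1)  2014: Tue (+1) ✓
Tuesday years: 1969, 1975, 1980, 1986, 1997, 2003, 2008, 2014 — 8 in total.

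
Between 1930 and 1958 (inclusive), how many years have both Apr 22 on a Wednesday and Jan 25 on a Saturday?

1

Check each year's weekday for Apr 22 and Jan 25:
  1930: Tue/Sat  1931: Wed/Sun  1932: Fri/Mon  1933: Sat/Wed  1934: Sun/Thu  1935: Mon/Fri  1936: Wed/Sat ✓  1937: Thu/Mon  1938: Fri/Tue  1939: Sat/Wed  1940: Mon/Thu  1941: Tue/Sat  1942: Wed/Sun  1943: Thu/Mon  1944: Sat/Tue  1945: Sun/Thu  1946: Mon/Fri  1947: Tue/Sat  1948: Thu/Sun  1949: Fri/Tue  1950: Sat/Wed  1951: Sun/Thu  1952: Tue/Fri  1953: Wed/Sun  1954: Thu/Mon  1955: Fri/Tue  1956: Sun/Wed  1957: Mon/Fri  1958: Tue/Sat
Both conditions hold in: 1936 — 1.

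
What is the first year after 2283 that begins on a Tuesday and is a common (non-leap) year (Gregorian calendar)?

2289

Jan 1 advances by 2 weekdays after a leap year and by 1 after a common year.
2283: Jan 1 is Monday.
2284: Tuesday (leap)
2285: Thursday
2286: Friday
2287: Saturday
2288: Sunday (leap)
2289: Tuesday
2289 begins on a Tuesday and is a common year.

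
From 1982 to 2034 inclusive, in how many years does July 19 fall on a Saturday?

7

Track July 19's weekday year by year (advancing +1, or +2 across a Feb 29):
  1982: Mon  1983: Tue (+1)  1984: Thu (+2)  1985: Fri (+1)  1986: Sat (+1) ✓
  1987: Sun (+1)  1988: Tue (+2)  1989: Wed (+1)  1990: Thu (+1)  1991: Fri (+1)
  1992: Sun (+2)  1993: Mon (+1)  1994: Tue (+1)  1995: Wed (+1)  … (25 more years) …
  2021: Mon (+1)  2022: Tue (+1)  2023: Wed (+1)  2024: Fri (+2)  2025: Sat (+1) ✓
  2026: Sun (+1)  2027: Mon (+1)  2028: Wed (+2)  2029: Thu (+1)  2030: Fri (+1)
  2031: Sat (+1) ✓  2032: Mon (+2)  2033: Tue (+1)  2034: Wed (+1)
Saturday years: 1986, 1997, 2003, 2008, 2014, 2025, 2031 — 7 in total.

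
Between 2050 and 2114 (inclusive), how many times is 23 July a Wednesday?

Track 23 July's weekday year by year (advancing +1, or +2 across a Feb 29):
  2050: Sat  2051: Sun (+1)  2052: Tue (+2)  2053: Wed (+1) ✓  2054: Thu (+1)
  2055: Fri (+1)  2056: Sun (+2)  2057: Mon (+1)  2058: Tue (+1)  2059: Wed (+1) ✓
  2060: Fri (+2)  2061: Sat (+1)  2062: Sun (+1)  2063: Mon (+1)  … (37 more years) …
  2101: Sat (+1)  2102: Sun (+1)  2103: Mon (+1)  2104: Wed (+2) ✓  2105: Thu (+1)
  2106: Fri (+1)  2107: Sat (+1)  2108: Mon (+2)  2109: Tue (+1)  2110: Wed (+1) ✓
  2111: Thu (+1)  2112: Sat (+2)  2113: Sun (+1)  2114: Mon (+1)
Wednesday years: 2053, 2059, 2064, 2070, 2081, 2087, 2092, 2098, 2104, 2110 — 10 in total.

10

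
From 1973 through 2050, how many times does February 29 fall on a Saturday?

3

Leap years in 1973–2050: 19 of them.
Feb 29 weekday advances by 5 (mod 7) from one leap year to the next four years later (or differs when a century non-leap intervenes).
Leap-day weekdays: 1976:Sun 1980:Fri 1984:Wed 1988:Mon 1992:Sat✓ 1996:Thu 2000:Tue 2004:Sun 2008:Fri 2012:Wed 2016:Mon 2020:Sat✓ 2024:Thu 2028:Tue 2032:Sun 2036:Fri 2040:Wed 2044:Mon 2048:Sat✓
Saturday: 1992, 2020, 2048 → 3.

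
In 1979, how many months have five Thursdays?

4

A month of length L has five Thursdays iff its first Thursday is on day ≤ L−28 (so day 1–3 in a 31-day month, 1–2 in a 30-day month, day 1 in a leap February).
Checking each month of 1979: Jan starts Mon (31d); Feb starts Thu (28d); Mar starts Thu (31d) ✓; Apr starts Sun (30d); May starts Tue (31d) ✓; Jun starts Fri (30d); Jul starts Sun (31d); Aug starts Wed (31d) ✓; Sep starts Sat (30d); Oct starts Mon (31d); Nov starts Thu (30d) ✓; Dec starts Sat (31d).
Five-Thursday months: March, May, August, November → 4.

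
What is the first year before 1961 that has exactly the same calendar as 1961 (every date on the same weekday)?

Two years share a calendar iff Jan 1 falls on the same weekday and both are leap or both are common. 1961: Jan 1 is Sunday, common year.
1960: Jan 1 Friday, leap
1959: Jan 1 Thursday, common
1958: Jan 1 Wednesday, common
1957: Jan 1 Tuesday, common
1956: Jan 1 Sunday, leap
1955: Jan 1 Saturday, common
1954: Jan 1 Friday, common
1953: Jan 1 Thursday, common
1952: Jan 1 Tuesday, leap
1951: Jan 1 Monday, common
1950: Jan 1 Sunday, common
1950 matches on both conditions.

1950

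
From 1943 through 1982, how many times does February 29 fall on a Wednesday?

1

Leap years in 1943–1982: 10 of them.
Feb 29 weekday advances by 5 (mod 7) from one leap year to the next four years later (or differs when a century non-leap intervenes).
Leap-day weekdays: 1944:Tue 1948:Sun 1952:Fri 1956:Wed✓ 1960:Mon 1964:Sat 1968:Thu 1972:Tue 1976:Sun 1980:Fri
Wednesday: 1956 → 1.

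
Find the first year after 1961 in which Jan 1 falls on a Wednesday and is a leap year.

Jan 1 advances by 2 weekdays after a leap year and by 1 after a common year.
1961: Jan 1 is Sunday.
1962: Monday
1963: Tuesday
1964: Wednesday (leap)
1964 begins on a Wednesday and is a leap year.

1964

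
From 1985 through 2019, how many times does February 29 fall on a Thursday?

Leap years in 1985–2019: 8 of them.
Feb 29 weekday advances by 5 (mod 7) from one leap year to the next four years later (or differs when a century non-leap intervenes).
Leap-day weekdays: 1988:Mon 1992:Sat 1996:Thu✓ 2000:Tue 2004:Sun 2008:Fri 2012:Wed 2016:Mon
Thursday: 1996 → 1.

1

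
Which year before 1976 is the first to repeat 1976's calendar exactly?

1948

Two years share a calendar iff Jan 1 falls on the same weekday and both are leap or both are common. 1976: Jan 1 is Thursday, leap year.
1975: Jan 1 Wednesday, common
1974: Jan 1 Tuesday, common
1973: Jan 1 Monday, common
1972: Jan 1 Saturday, leap
1971: Jan 1 Friday, common
1970: Jan 1 Thursday, common
1969: Jan 1 Wednesday, common
1968: Jan 1 Monday, leap
1967: Jan 1 Sunday, common
1966: Jan 1 Saturday, common
1965: Jan 1 Friday, common
1964: Jan 1 Wednesday, leap
1963: Jan 1 Tuesday, common
1962: Jan 1 Monday, common
1961: Jan 1 Sunday, common
1960: Jan 1 Friday, leap
1959: Jan 1 Thursday, common
1958: Jan 1 Wednesday, common
1957: Jan 1 Tuesday, common
1956: Jan 1 Sunday, leap
1955: Jan 1 Saturday, common
1954: Jan 1 Friday, common
1953: Jan 1 Thursday, common
1952: Jan 1 Tuesday, leap
1951: Jan 1 Monday, common
1950: Jan 1 Sunday, common
1949: Jan 1 Saturday, common
1948: Jan 1 Thursday, leap
1948 matches on both conditions.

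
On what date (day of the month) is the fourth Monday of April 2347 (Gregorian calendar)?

28

April 1, 2347 is a Tuesday, so the first Monday is the 7th.
The fourth Monday is 7 + 21 = 28.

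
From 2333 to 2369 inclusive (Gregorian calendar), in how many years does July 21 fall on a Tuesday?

5

Track July 21's weekday year by year (advancing +1, or +2 across a Feb 29):
  2333: Fri  2334: Sat (+1)  2335: Sun (+1)  2336: Tue (+2) ✓  2337: Wed (+1)
  2338: Thu (+1)  2339: Fri (+1)  2340: Sun (+2)  2341: Mon (+1)  2342: Tue (+1) ✓
  2343: Wed (+1)  2344: Fri (+2)  2345: Sat (+1)  2346: Sun (+1)  … (9 more years) …
  2356: Sat (+2)  2357: Sun (+1)  2358: Mon (+1)  2359: Tue (+1) ✓  2360: Thu (+2)
  2361: Fri (+1)  2362: Sat (+1)  2363: Sun (+1)  2364: Tue (+2) ✓  2365: Wed (+1)
  2366: Thu (+1)  2367: Fri (+1)  2368: Sun (+2)  2369: Mon (+1)
Tuesday years: 2336, 2342, 2353, 2359, 2364 — 5 in total.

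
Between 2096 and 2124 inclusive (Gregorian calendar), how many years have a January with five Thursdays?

12

January has 31 days; it has five Thursdays when Thursday falls among the first (month-length − 28) days — i.e. when January 1 is one of Thursday/Wednesday/Tuesday.
January 1 by year: 2096:Sun 2097:Tue✓ 2098:Wed✓ 2099:Thu✓ 2100:Fri 2101:Sat 2102:Sun 2103:Mon 2104:Tue✓ 2105:Thu✓ 2106:Fri 2107:Sat 2108:Sun 2109:Tue✓ 2110:Wed✓ 2111:Thu✓ 2112:Fri 2113:Sun 2114:Mon 2115:Tue✓ 2116:Wed✓ 2117:Fri 2118:Sat 2119:Sun 2120:Mon 2121:Wed✓ 2122:Thu✓ 2123:Fri 2124:Sat
Years with five Thursdays: 2097, 2098, 2099, 2104, 2105, 2109, 2110, 2111, 2115, 2116, 2121, 2122 → 12.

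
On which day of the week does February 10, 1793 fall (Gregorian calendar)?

January 1, 1793 is a Tuesday.
February 10 is day 41 of the year, i.e. 40 days after Jan 1.
40 mod 7 = 5, so advance 5 weekdays from Tuesday: Sunday.

Sunday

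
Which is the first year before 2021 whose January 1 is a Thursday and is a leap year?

Jan 1 advances by 2 weekdays after a leap year and by 1 after a common year.
2021: Jan 1 is Friday.
2020: Wednesday (leap)
2019: Tuesday
2018: Monday
2017: Sunday
2016: Friday (leap)
2015: Thursday
2014: Wednesday
2013: Tuesday
2012: Sunday (leap)
2011: Saturday
2010: Friday
2009: Thursday
2008: Tuesday (leap)
2007: Monday
2006: Sunday
2005: Saturday
2004: Thursday (leap)
2004 begins on a Thursday and is a leap year.

2004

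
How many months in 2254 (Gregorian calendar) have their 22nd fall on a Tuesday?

1

Check the 22nd of each month of 2254: Jan 22: Sun, Feb 22: Wed, Mar 22: Wed, Apr 22: Sat, May 22: Mon, Jun 22: Thu, Jul 22: Sat, Aug 22: Tue, Sep 22: Fri, Oct 22: Sun, Nov 22: Wed, Dec 22: Fri.
Tuesday occurs in August — 1 month.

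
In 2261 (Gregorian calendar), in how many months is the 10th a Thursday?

Check the 10th of each month of 2261: Jan 10: Thu, Feb 10: Sun, Mar 10: Sun, Apr 10: Wed, May 10: Fri, Jun 10: Mon, Jul 10: Wed, Aug 10: Sat, Sep 10: Tue, Oct 10: Thu, Nov 10: Sun, Dec 10: Tue.
Thursday occurs in January, October — 2 months.

2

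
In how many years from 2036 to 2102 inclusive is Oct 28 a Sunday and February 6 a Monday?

Check each year's weekday for Oct 28 and February 6:
  2036: Tue/Wed  2037: Wed/Fri  2038: Thu/Sat  2039: Fri/Sun  2040: Sun/Mon ✓  2041: Mon/Wed  2042: Tue/Thu  2043: Wed/Fri  2044: Fri/Sat  2045: Sat/Mon  2046: Sun/Tue  2047: Mon/Wed  2048: Wed/Thu  2049: Thu/Sat  …(39 more)…  2089: Fri/Sun  2090: Sat/Mon  2091: Sun/Tue  2092: Tue/Wed  2093: Wed/Fri  2094: Thu/Sat  2095: Fri/Sun  2096: Sun/Mon ✓  2097: Mon/Wed  2098: Tue/Thu  2099: Wed/Fri  2100: Thu/Sat  2101: Fri/Sun  2102: Sat/Mon
Both conditions hold in: 2040, 2068, 2096 — 3.

3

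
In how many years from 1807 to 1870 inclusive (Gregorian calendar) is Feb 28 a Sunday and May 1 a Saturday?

7

Check each year's weekday for Feb 28 and May 1:
  1807: Sat/Fri  1808: Sun/Sun  1809: Tue/Mon  1810: Wed/Tue  1811: Thu/Wed  1812: Fri/Fri  1813: Sun/Sat ✓  1814: Mon/Sun  1815: Tue/Mon  1816: Wed/Wed  1817: Fri/Thu  1818: Sat/Fri  1819: Sun/Sat ✓  1820: Mon/Mon  …(36 more)…  1857: Sat/Fri  1858: Sun/Sat ✓  1859: Mon/Sun  1860: Tue/Tue  1861: Thu/Wed  1862: Fri/Thu  1863: Sat/Fri  1864: Sun/Sun  1865: Tue/Mon  1866: Wed/Tue  1867: Thu/Wed  1868: Fri/Fri  1869: Sun/Sat ✓  1870: Mon/Sun
Both conditions hold in: 1813, 1819, 1830, 1841, 1847, 1858, 1869 — 7.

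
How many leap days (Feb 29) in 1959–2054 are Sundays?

3

Leap years in 1959–2054: 24 of them.
Feb 29 weekday advances by 5 (mod 7) from one leap year to the next four years later (or differs when a century non-leap intervenes).
Leap-day weekdays: 1960:Mon 1964:Sat 1968:Thu 1972:Tue 1976:Sun✓ 1980:Fri 1984:Wed 1988:Mon 1992:Sat 1996:Thu 2000:Tue 2004:Sun✓ 2008:Fri 2012:Wed 2016:Mon 2020:Sat 2024:Thu 2028:Tue 2032:Sun✓ 2036:Fri 2040:Wed 2044:Mon 2048:Sat 2052:Thu
Sunday: 1976, 2004, 2032 → 3.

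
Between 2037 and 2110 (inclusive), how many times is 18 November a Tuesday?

Track 18 November's weekday year by year (advancing +1, or +2 across a Feb 29):
  2037: Wed  2038: Thu (+1)  2039: Fri (+1)  2040: Sun (+2)  2041: Mon (+1)
  2042: Tue (+1) ✓  2043: Wed (+1)  2044: Fri (+2)  2045: Sat (+1)  2046: Sun (+1)
  2047: Mon (+1)  2048: Wed (+2)  2049: Thu (+1)  2050: Fri (+1)  … (46 more years) …
  2097: Mon (+1)  2098: Tue (+1) ✓  2099: Wed (+1)  2100: Thu (+1)  2101: Fri (+1)
  2102: Sat (+1)  2103: Sun (+1)  2104: Tue (+2) ✓  2105: Wed (+1)  2106: Thu (+1)
  2107: Fri (+1)  2108: Sun (+2)  2109: Mon (+1)  2110: Tue (+1) ✓
Tuesday years: 2042, 2053, 2059, 2064, 2070, 2081, 2087, 2092, 2098, 2104, 2110 — 11 in total.

11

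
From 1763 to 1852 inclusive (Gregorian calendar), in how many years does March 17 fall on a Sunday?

Track March 17's weekday year by year (advancing +1, or +2 across a Feb 29):
  1763: Thu  1764: Sat (+2)  1765: Sun (+1) ✓  1766: Mon (+1)  1767: Tue (+1)
  1768: Thu (+2)  1769: Fri (+1)  1770: Sat (+1)  1771: Sun (+1) ✓  1772: Tue (+2)
  1773: Wed (+1)  1774: Thu (+1)  1775: Fri (+1)  1776: Sun (+2) ✓  … (62 more years) …
  1839: Sun (+1) ✓  1840: Tue (+2)  1841: Wed (+1)  1842: Thu (+1)  1843: Fri (+1)
  1844: Sun (+2) ✓  1845: Mon (+1)  1846: Tue (+1)  1847: Wed (+1)  1848: Fri (+2)
  1849: Sat (+1)  1850: Sun (+1) ✓  1851: Mon (+1)  1852: Wed (+2)
Sunday years: 1765, 1771, 1776, 1782, 1793, 1799, 1805, 1811, 1816, 1822, 1833, 1839, 1844, 1850 — 14 in total.

14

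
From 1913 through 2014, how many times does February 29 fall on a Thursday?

Leap years in 1913–2014: 25 of them.
Feb 29 weekday advances by 5 (mod 7) from one leap year to the next four years later (or differs when a century non-leap intervenes).
Leap-day weekdays: 1916:Tue 1920:Sun 1924:Fri 1928:Wed 1932:Mon 1936:Sat 1940:Thu✓ 1944:Tue 1948:Sun 1952:Fri 1956:Wed 1960:Mon 1964:Sat 1968:Thu✓ 1972:Tue 1976:Sun 1980:Fri 1984:Wed 1988:Mon 1992:Sat 1996:Thu✓ 2000:Tue 2004:Sun 2008:Fri 2012:Wed
Thursday: 1940, 1968, 1996 → 3.

3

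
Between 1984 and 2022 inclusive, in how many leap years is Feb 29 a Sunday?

1

Leap years in 1984–2022: 10 of them.
Feb 29 weekday advances by 5 (mod 7) from one leap year to the next four years later (or differs when a century non-leap intervenes).
Leap-day weekdays: 1984:Wed 1988:Mon 1992:Sat 1996:Thu 2000:Tue 2004:Sun✓ 2008:Fri 2012:Wed 2016:Mon 2020:Sat
Sunday: 2004 → 1.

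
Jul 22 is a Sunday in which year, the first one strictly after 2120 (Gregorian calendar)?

2125

From one year to the next, a fixed date's weekday advances by 1, or by 2 when a Feb 29 lies between the two dates.
2120: July 22 is Monday.
2121: Tuesday (+1)
2122: Wednesday (+1)
2123: Thursday (+1)
2124: Saturday (+2)
2125: Sunday (+1)
Jul 22 falls on a Sunday in 2125.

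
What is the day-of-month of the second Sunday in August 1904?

14

August 1, 1904 is a Monday, so the first Sunday is the 7th.
The second Sunday is 7 + 7 = 14.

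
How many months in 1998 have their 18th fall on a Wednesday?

Check the 18th of each month of 1998: Jan 18: Sun, Feb 18: Wed, Mar 18: Wed, Apr 18: Sat, May 18: Mon, Jun 18: Thu, Jul 18: Sat, Aug 18: Tue, Sep 18: Fri, Oct 18: Sun, Nov 18: Wed, Dec 18: Fri.
Wednesday occurs in February, March, November — 3 months.

3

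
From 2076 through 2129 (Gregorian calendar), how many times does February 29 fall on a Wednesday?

2

Leap years in 2076–2129: 13 of them.
Feb 29 weekday advances by 5 (mod 7) from one leap year to the next four years later (or differs when a century non-leap intervenes).
Leap-day weekdays: 2076:Sat 2080:Thu 2084:Tue 2088:Sun 2092:Fri 2096:Wed✓ 2104:Fri 2108:Wed✓ 2112:Mon 2116:Sat 2120:Thu 2124:Tue 2128:Sun
Wednesday: 2096, 2108 → 2.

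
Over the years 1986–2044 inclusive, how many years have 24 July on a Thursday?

Track 24 July's weekday year by year (advancing +1, or +2 across a Feb 29):
  1986: Thu ✓  1987: Fri (+1)  1988: Sun (+2)  1989: Mon (+1)  1990: Tue (+1)
  1991: Wed (+1)  1992: Fri (+2)  1993: Sat (+1)  1994: Sun (+1)  1995: Mon (+1)
  1996: Wed (+2)  1997: Thu (+1) ✓  1998: Fri (+1)  1999: Sat (+1)  … (31 more years) …
  2031: Thu (+1) ✓  2032: Sat (+2)  2033: Sun (+1)  2034: Mon (+1)  2035: Tue (+1)
  2036: Thu (+2) ✓  2037: Fri (+1)  2038: Sat (+1)  2039: Sun (+1)  2040: Tue (+2)
  2041: Wed (+1)  2042: Thu (+1) ✓  2043: Fri (+1)  2044: Sun (+2)
Thursday years: 1986, 1997, 2003, 2008, 2014, 2025, 2031, 2036, 2042 — 9 in total.

9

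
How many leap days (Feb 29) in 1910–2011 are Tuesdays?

4

Leap years in 1910–2011: 25 of them.
Feb 29 weekday advances by 5 (mod 7) from one leap year to the next four years later (or differs when a century non-leap intervenes).
Leap-day weekdays: 1912:Thu 1916:Tue✓ 1920:Sun 1924:Fri 1928:Wed 1932:Mon 1936:Sat 1940:Thu 1944:Tue✓ 1948:Sun 1952:Fri 1956:Wed 1960:Mon 1964:Sat 1968:Thu 1972:Tue✓ 1976:Sun 1980:Fri 1984:Wed 1988:Mon 1992:Sat 1996:Thu 2000:Tue✓ 2004:Sun 2008:Fri
Tuesday: 1916, 1944, 1972, 2000 → 4.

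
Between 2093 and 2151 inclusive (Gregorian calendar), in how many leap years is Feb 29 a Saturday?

Leap years in 2093–2151: 13 of them.
Feb 29 weekday advances by 5 (mod 7) from one leap year to the next four years later (or differs when a century non-leap intervenes).
Leap-day weekdays: 2096:Wed 2104:Fri 2108:Wed 2112:Mon 2116:Sat✓ 2120:Thu 2124:Tue 2128:Sun 2132:Fri 2136:Wed 2140:Mon 2144:Sat✓ 2148:Thu
Saturday: 2116, 2144 → 2.

2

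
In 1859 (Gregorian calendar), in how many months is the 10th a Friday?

Check the 10th of each month of 1859: Jan 10: Mon, Feb 10: Thu, Mar 10: Thu, Apr 10: Sun, May 10: Tue, Jun 10: Fri, Jul 10: Sun, Aug 10: Wed, Sep 10: Sat, Oct 10: Mon, Nov 10: Thu, Dec 10: Sat.
Friday occurs in June — 1 month.

1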